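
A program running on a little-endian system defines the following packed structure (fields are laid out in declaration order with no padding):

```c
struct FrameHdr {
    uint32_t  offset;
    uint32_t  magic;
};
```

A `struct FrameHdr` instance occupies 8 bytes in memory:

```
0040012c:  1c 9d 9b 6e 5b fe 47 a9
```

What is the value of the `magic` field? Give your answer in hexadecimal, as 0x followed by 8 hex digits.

0xA947FE5B

`magic` follows `offset` (4 bytes), so it starts at byte offset 4 and occupies 4 bytes.
Bytes at offsets 4..7: 5B FE 47 A9.
Little-endian: lowest address holds the least-significant byte.
Reassemble most-significant byte first: A9 47 FE 5B → 0xA947FE5B.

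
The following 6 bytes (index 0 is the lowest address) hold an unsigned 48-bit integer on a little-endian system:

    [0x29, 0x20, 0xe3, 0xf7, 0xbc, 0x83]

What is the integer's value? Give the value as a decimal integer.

144847635947561

In little-endian order the low byte comes first in memory.
Reassemble most-significant byte first: 83 BC F7 E3 20 29 → 0x83BCF7E32029.
0x83BCF7E32029 = 144847635947561.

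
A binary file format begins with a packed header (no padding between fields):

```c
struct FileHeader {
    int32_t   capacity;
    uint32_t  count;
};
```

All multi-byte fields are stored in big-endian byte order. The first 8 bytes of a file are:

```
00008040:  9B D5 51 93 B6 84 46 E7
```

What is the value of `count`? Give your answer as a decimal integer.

`count` follows `capacity` (4 bytes), so it starts at byte offset 4 and occupies 4 bytes.
Bytes at offsets 4..7: B6 84 46 E7.
In big-endian order the high byte comes first in memory.
The bytes are already most-significant first: 0xB68446E7.
0xB68446E7 = 3062122215.

3062122215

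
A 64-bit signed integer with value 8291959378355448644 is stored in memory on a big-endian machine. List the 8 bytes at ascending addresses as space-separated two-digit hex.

8291959378355448644 in hexadecimal, padded to 64 bits, is 0x7312F51F36D86B44.
Split into bytes (most-significant first): 73 12 F5 1F 36 D8 6B 44.
Big-endian: lowest address holds the most-significant byte.
So the memory order matches the most-significant-first order: 73 12 F5 1F 36 D8 6B 44.

73 12 F5 1F 36 D8 6B 44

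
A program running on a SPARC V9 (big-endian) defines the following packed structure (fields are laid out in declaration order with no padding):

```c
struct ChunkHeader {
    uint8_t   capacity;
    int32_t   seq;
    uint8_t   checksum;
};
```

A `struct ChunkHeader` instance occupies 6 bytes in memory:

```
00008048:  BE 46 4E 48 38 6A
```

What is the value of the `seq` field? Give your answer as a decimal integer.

1179535416

`seq` follows `capacity` (1 byte), so it starts at byte offset 1 and occupies 4 bytes.
Bytes at offsets 1..4: 46 4E 48 38.
In big-endian order the high byte comes first in memory.
The bytes are already most-significant first: 0x464E4838.
0x464E4838 = 1179535416.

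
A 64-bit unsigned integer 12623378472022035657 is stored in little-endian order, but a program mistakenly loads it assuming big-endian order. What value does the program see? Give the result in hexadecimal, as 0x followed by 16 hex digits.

12623378472022035657 in 64-bit hexadecimal is 0xAF2F3FD6BA2FCCC9.
Stored little-endian, the bytes at ascending addresses are C9 CC 2F BA D6 3F 2F AF.
Read back as big-endian, the last byte is least significant, giving 0xC9CC2FBAD63F2FAF.

0xC9CC2FBAD63F2FAF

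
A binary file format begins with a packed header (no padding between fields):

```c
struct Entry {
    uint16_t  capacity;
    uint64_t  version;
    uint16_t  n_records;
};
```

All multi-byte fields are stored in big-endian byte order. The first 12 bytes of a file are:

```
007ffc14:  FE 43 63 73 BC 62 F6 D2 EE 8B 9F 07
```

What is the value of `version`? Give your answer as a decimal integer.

`version` follows `capacity` (2 bytes), so it starts at byte offset 2 and occupies 8 bytes.
Bytes at offsets 2..9: 63 73 BC 62 F6 D2 EE 8B.
Big-endian stores the most-significant byte at the lowest address.
The bytes are already most-significant first: 0x6373BC62F6D2EE8B.
0x6373BC62F6D2EE8B = 7166278565310426763.

7166278565310426763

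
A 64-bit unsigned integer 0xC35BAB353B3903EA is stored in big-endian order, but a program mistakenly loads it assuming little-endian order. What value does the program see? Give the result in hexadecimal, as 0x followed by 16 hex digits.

0xEA03393B35AB5BC3

Stored big-endian, the bytes at ascending addresses are C3 5B AB 35 3B 39 03 EA.
Read back as little-endian, the first byte is least significant, giving 0xEA03393B35AB5BC3.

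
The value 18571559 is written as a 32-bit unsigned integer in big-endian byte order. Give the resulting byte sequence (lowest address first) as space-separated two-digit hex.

18571559 in hexadecimal, padded to 32 bits, is 0x011B6127.
Split into bytes (most-significant first): 01 1B 61 27.
In big-endian order the high byte comes first in memory.
So the memory order matches the most-significant-first order: 01 1B 61 27.

01 1B 61 27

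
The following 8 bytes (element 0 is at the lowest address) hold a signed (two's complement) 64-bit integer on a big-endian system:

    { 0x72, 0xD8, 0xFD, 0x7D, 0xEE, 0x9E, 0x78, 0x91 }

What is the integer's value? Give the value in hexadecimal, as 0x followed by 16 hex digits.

Big-endian: lowest address holds the most-significant byte.
The bytes are already most-significant first: 0x72D8FD7DEE9E7891.

0x72D8FD7DEE9E7891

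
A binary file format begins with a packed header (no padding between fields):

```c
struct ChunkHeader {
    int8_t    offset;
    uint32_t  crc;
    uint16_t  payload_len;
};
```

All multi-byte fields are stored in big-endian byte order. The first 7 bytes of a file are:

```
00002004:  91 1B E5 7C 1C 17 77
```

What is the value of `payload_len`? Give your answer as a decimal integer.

6007

`payload_len` follows `offset` (1 B), `crc` (4 B), so it starts at offset 1 + 4 = 5 and occupies 2 bytes.
Bytes at offsets 5..6: 17 77.
Big-endian stores the most-significant byte at the lowest address.
The bytes are already most-significant first: 0x1777.
0x1777 = 6007.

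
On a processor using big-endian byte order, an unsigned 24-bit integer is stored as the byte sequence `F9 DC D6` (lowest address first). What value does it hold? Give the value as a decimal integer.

16374998

Big-endian stores the most-significant byte at the lowest address.
The bytes are already most-significant first: 0xF9DCD6.
0xF9DCD6 = 16374998.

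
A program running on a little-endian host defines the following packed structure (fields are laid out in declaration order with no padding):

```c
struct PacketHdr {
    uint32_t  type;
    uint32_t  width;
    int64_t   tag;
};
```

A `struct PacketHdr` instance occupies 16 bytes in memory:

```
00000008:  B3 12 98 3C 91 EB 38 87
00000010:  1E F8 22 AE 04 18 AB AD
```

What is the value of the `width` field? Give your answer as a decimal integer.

2268654481

`width` follows `type` (4 bytes), so it starts at byte offset 4 and occupies 4 bytes.
Bytes at offsets 4..7: 91 EB 38 87.
In little-endian order the low byte comes first in memory.
Reassemble most-significant byte first: 87 38 EB 91 → 0x8738EB91.
0x8738EB91 = 2268654481.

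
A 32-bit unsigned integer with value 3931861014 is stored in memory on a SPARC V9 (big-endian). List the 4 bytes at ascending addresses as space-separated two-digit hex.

EA 5B 70 16

3931861014 in hexadecimal, padded to 32 bits, is 0xEA5B7016.
Split into bytes (most-significant first): EA 5B 70 16.
Big-endian: lowest address holds the most-significant byte.
So the memory order matches the most-significant-first order: EA 5B 70 16.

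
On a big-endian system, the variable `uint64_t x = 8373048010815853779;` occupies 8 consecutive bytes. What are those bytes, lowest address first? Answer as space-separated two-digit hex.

8373048010815853779 in hexadecimal, padded to 64 bits, is 0x74330ACDB3F854D3.
Split into bytes (most-significant first): 74 33 0A CD B3 F8 54 D3.
In big-endian order the high byte comes first in memory.
So the memory order matches the most-significant-first order: 74 33 0A CD B3 F8 54 D3.

74 33 0A CD B3 F8 54 D3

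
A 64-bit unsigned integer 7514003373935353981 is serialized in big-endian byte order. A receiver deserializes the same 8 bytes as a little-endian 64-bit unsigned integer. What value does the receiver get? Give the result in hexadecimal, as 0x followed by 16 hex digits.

0x7DE080F8411A4768

7514003373935353981 in 64-bit hexadecimal is 0x68471A41F880E07D.
Stored big-endian, the bytes at ascending addresses are 68 47 1A 41 F8 80 E0 7D.
Read back as little-endian, the first byte is least significant, giving 0x7DE080F8411A4768.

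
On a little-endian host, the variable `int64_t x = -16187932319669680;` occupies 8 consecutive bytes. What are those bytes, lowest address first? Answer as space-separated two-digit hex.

Two's complement of -16187932319669680 in 64 bits: 16187932319669680 = 0x003982D6B38FDDB0; invert → 0xFFC67D294C70224F; add 1 → 0xFFC67D294C702250.
Split into bytes (most-significant first): FF C6 7D 29 4C 70 22 50.
In little-endian order the low byte comes first in memory.
So at ascending addresses the bytes are 50 22 70 4C 29 7D C6 FF.

50 22 70 4C 29 7D C6 FF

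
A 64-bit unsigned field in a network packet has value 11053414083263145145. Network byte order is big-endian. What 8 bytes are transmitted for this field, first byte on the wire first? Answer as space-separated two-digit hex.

11053414083263145145 in hexadecimal, padded to 64 bits, is 0x99659D8B943324B9.
Split into bytes (most-significant first): 99 65 9D 8B 94 33 24 B9.
Big-endian: lowest address holds the most-significant byte.
So the memory order matches the most-significant-first order: 99 65 9D 8B 94 33 24 B9.

99 65 9D 8B 94 33 24 B9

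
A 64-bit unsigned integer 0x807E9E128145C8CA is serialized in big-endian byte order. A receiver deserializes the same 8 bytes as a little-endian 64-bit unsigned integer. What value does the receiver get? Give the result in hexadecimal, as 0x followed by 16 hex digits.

Stored big-endian, the bytes at ascending addresses are 80 7E 9E 12 81 45 C8 CA.
Read back as little-endian, the first byte is least significant, giving 0xCAC84581129E7E80.

0xCAC84581129E7E80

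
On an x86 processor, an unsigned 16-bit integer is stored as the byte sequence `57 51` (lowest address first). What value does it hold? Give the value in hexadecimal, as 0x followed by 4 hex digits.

0x5157

Little-endian stores the least-significant byte at the lowest address.
Reassemble most-significant byte first: 51 57 → 0x5157.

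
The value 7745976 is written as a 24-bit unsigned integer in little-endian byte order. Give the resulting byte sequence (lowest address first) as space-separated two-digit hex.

7745976 in hexadecimal, padded to 24 bits, is 0x7631B8.
Split into bytes (most-significant first): 76 31 B8.
Little-endian stores the least-significant byte at the lowest address.
So at ascending addresses the bytes are B8 31 76.

B8 31 76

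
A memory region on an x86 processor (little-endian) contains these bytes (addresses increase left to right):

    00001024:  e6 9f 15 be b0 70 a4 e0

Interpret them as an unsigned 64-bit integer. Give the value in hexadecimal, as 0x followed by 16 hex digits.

0xE0A470B0BE159FE6

Little-endian stores the least-significant byte at the lowest address.
Reassemble most-significant byte first: E0 A4 70 B0 BE 15 9F E6 → 0xE0A470B0BE159FE6.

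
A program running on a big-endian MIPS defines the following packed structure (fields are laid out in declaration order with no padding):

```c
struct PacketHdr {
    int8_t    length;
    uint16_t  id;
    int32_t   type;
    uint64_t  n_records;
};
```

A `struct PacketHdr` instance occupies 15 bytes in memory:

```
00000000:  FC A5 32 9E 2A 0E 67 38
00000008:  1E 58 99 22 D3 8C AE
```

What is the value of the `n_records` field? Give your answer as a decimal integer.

`n_records` follows `length` (1 B), `id` (2 B), `type` (4 B), so it starts at offset 1 + 2 + 4 = 7 and occupies 8 bytes.
Bytes at offsets 7..14: 38 1E 58 99 22 D3 8C AE.
Big-endian stores the most-significant byte at the lowest address.
The bytes are already most-significant first: 0x381E589922D38CAE.
0x381E589922D38CAE = 4043766930162814126.

4043766930162814126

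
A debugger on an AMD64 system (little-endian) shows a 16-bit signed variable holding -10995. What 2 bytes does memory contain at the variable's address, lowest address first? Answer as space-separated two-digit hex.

0D D5

Two's complement of -10995 in 16 bits: 10995 = 0x2AF3; invert → 0xD50C; add 1 → 0xD50D.
Split into bytes (most-significant first): D5 0D.
In little-endian order the low byte comes first in memory.
So at ascending addresses the bytes are 0D D5.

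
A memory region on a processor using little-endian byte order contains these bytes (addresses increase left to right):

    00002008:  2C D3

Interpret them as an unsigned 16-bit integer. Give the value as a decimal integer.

54060

Little-endian stores the least-significant byte at the lowest address.
Reassemble most-significant byte first: D3 2C → 0xD32C.
0xD32C = 54060.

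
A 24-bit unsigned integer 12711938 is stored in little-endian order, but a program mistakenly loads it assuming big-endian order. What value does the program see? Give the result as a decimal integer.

194753

12711938 in 24-bit hexadecimal is 0xC1F802.
Stored little-endian, the bytes at ascending addresses are 02 F8 C1.
Read back as big-endian, the last byte is least significant, giving 0x02F8C1.
0x02F8C1 = 194753.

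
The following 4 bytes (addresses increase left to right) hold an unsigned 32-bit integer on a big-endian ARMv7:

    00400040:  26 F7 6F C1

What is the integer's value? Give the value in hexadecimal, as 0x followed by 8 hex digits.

Big-endian: lowest address holds the most-significant byte.
The bytes are already most-significant first: 0x26F76FC1.

0x26F76FC1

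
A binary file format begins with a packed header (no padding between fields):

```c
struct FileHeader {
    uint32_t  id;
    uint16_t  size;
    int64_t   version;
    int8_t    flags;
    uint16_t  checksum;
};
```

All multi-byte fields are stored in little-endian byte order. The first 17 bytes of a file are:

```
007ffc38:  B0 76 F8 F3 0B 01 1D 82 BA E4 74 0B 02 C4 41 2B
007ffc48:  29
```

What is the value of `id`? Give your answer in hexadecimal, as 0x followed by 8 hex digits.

`id` is the first field, at byte offset 0, occupying 4 bytes.
Bytes at offsets 0..3: B0 76 F8 F3.
Little-endian stores the least-significant byte at the lowest address.
Reassemble most-significant byte first: F3 F8 76 B0 → 0xF3F876B0.

0xF3F876B0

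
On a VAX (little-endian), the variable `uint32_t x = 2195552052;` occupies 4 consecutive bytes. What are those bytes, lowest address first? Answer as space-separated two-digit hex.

34 77 DD 82

2195552052 in hexadecimal, padded to 32 bits, is 0x82DD7734.
Split into bytes (most-significant first): 82 DD 77 34.
Little-endian: lowest address holds the least-significant byte.
So at ascending addresses the bytes are 34 77 DD 82.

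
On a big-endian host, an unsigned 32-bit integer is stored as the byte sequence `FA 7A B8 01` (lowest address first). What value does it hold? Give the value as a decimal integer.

4202346497

In big-endian order the high byte comes first in memory.
The bytes are already most-significant first: 0xFA7AB801.
0xFA7AB801 = 4202346497.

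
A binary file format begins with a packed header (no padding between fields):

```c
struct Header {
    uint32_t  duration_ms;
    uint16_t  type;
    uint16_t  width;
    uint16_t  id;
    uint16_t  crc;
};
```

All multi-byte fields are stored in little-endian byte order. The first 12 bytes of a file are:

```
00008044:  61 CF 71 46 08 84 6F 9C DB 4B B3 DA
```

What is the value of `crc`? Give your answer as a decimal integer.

`crc` follows `duration_ms` (4 B), `type` (2 B), `width` (2 B), `id` (2 B), so it starts at offset 4 + 2 + 2 + 2 = 10 and occupies 2 bytes.
Bytes at offsets 10..11: B3 DA.
Little-endian: lowest address holds the least-significant byte.
Reassemble most-significant byte first: DA B3 → 0xDAB3.
0xDAB3 = 55987.

55987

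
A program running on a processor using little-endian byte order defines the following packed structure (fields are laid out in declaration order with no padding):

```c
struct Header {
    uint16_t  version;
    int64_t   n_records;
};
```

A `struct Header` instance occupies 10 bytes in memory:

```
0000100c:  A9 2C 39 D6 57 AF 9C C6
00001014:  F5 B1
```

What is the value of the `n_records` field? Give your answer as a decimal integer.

-5623370183443229127

`n_records` follows `version` (2 bytes), so it starts at byte offset 2 and occupies 8 bytes.
Bytes at offsets 2..9: 39 D6 57 AF 9C C6 F5 B1.
Little-endian: lowest address holds the least-significant byte.
Reassemble most-significant byte first: B1 F5 C6 9C AF 57 D6 39 → 0xB1F5C69CAF57D639.
Top bit is set, so as a signed 64-bit value this is 0xB1F5C69CAF57D639 − 2^64 = -5623370183443229127.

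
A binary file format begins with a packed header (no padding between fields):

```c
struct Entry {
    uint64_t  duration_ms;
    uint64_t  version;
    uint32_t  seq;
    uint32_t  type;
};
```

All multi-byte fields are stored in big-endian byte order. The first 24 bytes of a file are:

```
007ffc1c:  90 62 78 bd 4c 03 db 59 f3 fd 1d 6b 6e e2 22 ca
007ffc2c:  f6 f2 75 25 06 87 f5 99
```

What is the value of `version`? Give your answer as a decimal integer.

17581240867583304394

`version` follows `duration_ms` (8 bytes), so it starts at byte offset 8 and occupies 8 bytes.
Bytes at offsets 8..15: F3 FD 1D 6B 6E E2 22 CA.
Big-endian stores the most-significant byte at the lowest address.
The bytes are already most-significant first: 0xF3FD1D6B6EE222CA.
0xF3FD1D6B6EE222CA = 17581240867583304394.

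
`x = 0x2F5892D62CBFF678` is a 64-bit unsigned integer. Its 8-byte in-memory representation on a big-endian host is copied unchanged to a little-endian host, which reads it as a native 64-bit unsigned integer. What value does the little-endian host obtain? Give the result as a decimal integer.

Stored big-endian, the bytes at ascending addresses are 2F 58 92 D6 2C BF F6 78.
Read back as little-endian, the first byte is least significant, giving 0x78F6BF2CD692582F.
0x78F6BF2CD692582F = 8716364328121554991.

8716364328121554991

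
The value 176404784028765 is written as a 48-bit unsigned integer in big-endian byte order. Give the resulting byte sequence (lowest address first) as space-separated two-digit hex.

176404784028765 in hexadecimal, padded to 48 bits, is 0xA070707D1C5D.
Split into bytes (most-significant first): A0 70 70 7D 1C 5D.
Big-endian: lowest address holds the most-significant byte.
So the memory order matches the most-significant-first order: A0 70 70 7D 1C 5D.

A0 70 70 7D 1C 5D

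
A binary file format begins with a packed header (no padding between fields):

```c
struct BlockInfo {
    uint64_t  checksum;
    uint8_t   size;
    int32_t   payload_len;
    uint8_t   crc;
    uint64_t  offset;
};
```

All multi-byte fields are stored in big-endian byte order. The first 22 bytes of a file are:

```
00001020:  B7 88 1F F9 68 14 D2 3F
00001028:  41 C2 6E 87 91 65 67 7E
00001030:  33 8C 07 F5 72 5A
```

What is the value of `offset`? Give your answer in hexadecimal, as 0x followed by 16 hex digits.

0x677E338C07F5725A

`offset` follows `checksum` (8 B), `size` (1 B), `payload_len` (4 B), `crc` (1 B), so it starts at offset 8 + 1 + 4 + 1 = 14 and occupies 8 bytes.
Bytes at offsets 14..21: 67 7E 33 8C 07 F5 72 5A.
Big-endian: lowest address holds the most-significant byte.
The bytes are already most-significant first: 0x677E338C07F5725A.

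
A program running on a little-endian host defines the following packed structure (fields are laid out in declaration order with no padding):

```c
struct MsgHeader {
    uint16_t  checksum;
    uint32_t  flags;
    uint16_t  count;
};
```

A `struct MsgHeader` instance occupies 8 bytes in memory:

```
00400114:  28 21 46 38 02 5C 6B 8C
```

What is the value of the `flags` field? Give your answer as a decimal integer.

`flags` follows `checksum` (2 bytes), so it starts at byte offset 2 and occupies 4 bytes.
Bytes at offsets 2..5: 46 38 02 5C.
In little-endian order the low byte comes first in memory.
Reassemble most-significant byte first: 5C 02 38 46 → 0x5C023846.
0x5C023846 = 1543649350.

1543649350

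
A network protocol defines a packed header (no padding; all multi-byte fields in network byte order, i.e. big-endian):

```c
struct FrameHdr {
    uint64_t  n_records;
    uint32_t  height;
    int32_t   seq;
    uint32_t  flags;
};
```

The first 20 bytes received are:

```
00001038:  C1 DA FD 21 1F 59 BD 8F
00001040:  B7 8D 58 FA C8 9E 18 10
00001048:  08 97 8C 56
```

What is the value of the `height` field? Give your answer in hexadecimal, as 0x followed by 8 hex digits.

`height` follows `n_records` (8 bytes), so it starts at byte offset 8 and occupies 4 bytes.
Bytes at offsets 8..11: B7 8D 58 FA.
Big-endian: lowest address holds the most-significant byte.
The bytes are already most-significant first: 0xB78D58FA.

0xB78D58FA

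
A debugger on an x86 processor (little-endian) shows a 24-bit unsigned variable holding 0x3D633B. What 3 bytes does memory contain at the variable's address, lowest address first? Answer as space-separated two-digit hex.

3B 63 3D

Split into bytes (most-significant first): 3D 63 3B.
In little-endian order the low byte comes first in memory.
So at ascending addresses the bytes are 3B 63 3D.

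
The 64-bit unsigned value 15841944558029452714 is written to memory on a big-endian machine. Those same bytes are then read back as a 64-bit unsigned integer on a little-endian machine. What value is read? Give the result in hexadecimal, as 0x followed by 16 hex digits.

15841944558029452714 in 64-bit hexadecimal is 0xDBD9E4A42CC735AA.
Stored big-endian, the bytes at ascending addresses are DB D9 E4 A4 2C C7 35 AA.
Read back as little-endian, the first byte is least significant, giving 0xAA35C72CA4E4D9DB.

0xAA35C72CA4E4D9DB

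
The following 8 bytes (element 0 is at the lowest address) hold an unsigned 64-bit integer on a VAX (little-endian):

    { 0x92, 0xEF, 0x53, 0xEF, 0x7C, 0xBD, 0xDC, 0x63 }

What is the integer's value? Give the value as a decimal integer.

Little-endian stores the least-significant byte at the lowest address.
Reassemble most-significant byte first: 63 DC BD 7C EF 53 EF 92 → 0x63DCBD7CEF53EF92.
0x63DCBD7CEF53EF92 = 7195834648920059794.

7195834648920059794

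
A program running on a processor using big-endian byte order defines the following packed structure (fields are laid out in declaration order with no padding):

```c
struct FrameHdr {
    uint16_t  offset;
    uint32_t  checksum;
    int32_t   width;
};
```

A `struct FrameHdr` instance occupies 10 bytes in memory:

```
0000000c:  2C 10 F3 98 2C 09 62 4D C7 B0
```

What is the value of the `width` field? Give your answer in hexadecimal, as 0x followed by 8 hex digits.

0x624DC7B0

`width` follows `offset` (2 B), `checksum` (4 B), so it starts at offset 2 + 4 = 6 and occupies 4 bytes.
Bytes at offsets 6..9: 62 4D C7 B0.
Big-endian stores the most-significant byte at the lowest address.
The bytes are already most-significant first: 0x624DC7B0.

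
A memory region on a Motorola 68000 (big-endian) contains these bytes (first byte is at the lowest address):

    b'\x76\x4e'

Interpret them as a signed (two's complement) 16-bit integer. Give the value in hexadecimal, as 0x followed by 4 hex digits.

0x764E

Big-endian stores the most-significant byte at the lowest address.
The bytes are already most-significant first: 0x764E.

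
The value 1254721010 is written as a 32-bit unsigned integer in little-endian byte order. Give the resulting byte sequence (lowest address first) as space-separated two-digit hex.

1254721010 in hexadecimal, padded to 32 bits, is 0x4AC985F2.
Split into bytes (most-significant first): 4A C9 85 F2.
Little-endian: lowest address holds the least-significant byte.
So at ascending addresses the bytes are F2 85 C9 4A.

F2 85 C9 4A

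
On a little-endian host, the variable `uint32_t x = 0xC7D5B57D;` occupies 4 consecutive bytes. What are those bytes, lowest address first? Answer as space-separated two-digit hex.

Split into bytes (most-significant first): C7 D5 B5 7D.
In little-endian order the low byte comes first in memory.
So at ascending addresses the bytes are 7D B5 D5 C7.

7D B5 D5 C7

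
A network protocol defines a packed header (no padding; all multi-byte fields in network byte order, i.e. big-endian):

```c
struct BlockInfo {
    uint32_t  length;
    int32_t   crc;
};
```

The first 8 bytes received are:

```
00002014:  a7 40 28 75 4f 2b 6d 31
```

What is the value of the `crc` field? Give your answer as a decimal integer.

`crc` follows `length` (4 bytes), so it starts at byte offset 4 and occupies 4 bytes.
Bytes at offsets 4..7: 4F 2B 6D 31.
In big-endian order the high byte comes first in memory.
The bytes are already most-significant first: 0x4F2B6D31.
0x4F2B6D31 = 1328246065.

1328246065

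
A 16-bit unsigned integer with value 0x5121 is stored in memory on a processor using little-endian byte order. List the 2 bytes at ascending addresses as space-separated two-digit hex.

Split into bytes (most-significant first): 51 21.
Little-endian stores the least-significant byte at the lowest address.
So at ascending addresses the bytes are 21 51.

21 51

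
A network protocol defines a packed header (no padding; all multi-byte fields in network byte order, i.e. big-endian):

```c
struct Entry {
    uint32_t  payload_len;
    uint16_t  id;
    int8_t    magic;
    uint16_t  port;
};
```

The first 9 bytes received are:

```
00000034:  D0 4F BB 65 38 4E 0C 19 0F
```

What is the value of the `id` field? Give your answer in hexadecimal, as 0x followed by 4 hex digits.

0x384E

`id` follows `payload_len` (4 bytes), so it starts at byte offset 4 and occupies 2 bytes.
Bytes at offsets 4..5: 38 4E.
Big-endian: lowest address holds the most-significant byte.
The bytes are already most-significant first: 0x384E.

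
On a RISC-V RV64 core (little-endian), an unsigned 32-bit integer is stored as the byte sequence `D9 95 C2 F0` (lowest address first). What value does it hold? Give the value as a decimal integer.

4039284185

Little-endian: lowest address holds the least-significant byte.
Reassemble most-significant byte first: F0 C2 95 D9 → 0xF0C295D9.
0xF0C295D9 = 4039284185.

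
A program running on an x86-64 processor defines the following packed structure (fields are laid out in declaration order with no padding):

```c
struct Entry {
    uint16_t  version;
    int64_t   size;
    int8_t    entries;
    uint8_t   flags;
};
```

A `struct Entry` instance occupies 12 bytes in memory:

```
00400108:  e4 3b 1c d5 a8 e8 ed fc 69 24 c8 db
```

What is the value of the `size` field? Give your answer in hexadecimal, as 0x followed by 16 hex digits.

0x2469FCEDE8A8D51C

`size` follows `version` (2 bytes), so it starts at byte offset 2 and occupies 8 bytes.
Bytes at offsets 2..9: 1C D5 A8 E8 ED FC 69 24.
Little-endian stores the least-significant byte at the lowest address.
Reassemble most-significant byte first: 24 69 FC ED E8 A8 D5 1C → 0x2469FCEDE8A8D51C.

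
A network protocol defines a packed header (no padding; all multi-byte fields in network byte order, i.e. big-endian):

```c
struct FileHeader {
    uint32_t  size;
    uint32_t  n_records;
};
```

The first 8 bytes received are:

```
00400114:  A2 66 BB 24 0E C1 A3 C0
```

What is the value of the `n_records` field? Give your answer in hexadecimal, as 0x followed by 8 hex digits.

`n_records` follows `size` (4 bytes), so it starts at byte offset 4 and occupies 4 bytes.
Bytes at offsets 4..7: 0E C1 A3 C0.
Big-endian stores the most-significant byte at the lowest address.
The bytes are already most-significant first: 0x0EC1A3C0.

0x0EC1A3C0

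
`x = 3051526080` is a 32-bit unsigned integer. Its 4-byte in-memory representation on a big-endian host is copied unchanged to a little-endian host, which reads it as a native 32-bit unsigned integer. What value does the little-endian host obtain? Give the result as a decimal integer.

3231179445

3051526080 in 32-bit hexadecimal is 0xB5E297C0.
Stored big-endian, the bytes at ascending addresses are B5 E2 97 C0.
Read back as little-endian, the first byte is least significant, giving 0xC097E2B5.
0xC097E2B5 = 3231179445.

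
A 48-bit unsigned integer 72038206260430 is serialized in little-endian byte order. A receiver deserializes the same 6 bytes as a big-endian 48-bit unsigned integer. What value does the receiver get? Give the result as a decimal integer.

72038206260430 in 48-bit hexadecimal is 0x4184B3B1C4CE.
Stored little-endian, the bytes at ascending addresses are CE C4 B1 B3 84 41.
Read back as big-endian, the last byte is least significant, giving 0xCEC4B1B38441.
0xCEC4B1B38441 = 227344190243905.

227344190243905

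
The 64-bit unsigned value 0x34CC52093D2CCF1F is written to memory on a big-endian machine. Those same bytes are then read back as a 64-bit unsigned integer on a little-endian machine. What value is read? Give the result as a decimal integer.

Stored big-endian, the bytes at ascending addresses are 34 CC 52 09 3D 2C CF 1F.
Read back as little-endian, the first byte is least significant, giving 0x1FCF2C3D0952CC34.
0x1FCF2C3D0952CC34 = 2292099376015920180.

2292099376015920180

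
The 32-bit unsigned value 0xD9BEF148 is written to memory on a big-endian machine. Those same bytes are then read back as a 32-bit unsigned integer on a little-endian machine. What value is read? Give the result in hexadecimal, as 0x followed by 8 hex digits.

0x48F1BED9

Stored big-endian, the bytes at ascending addresses are D9 BE F1 48.
Read back as little-endian, the first byte is least significant, giving 0x48F1BED9.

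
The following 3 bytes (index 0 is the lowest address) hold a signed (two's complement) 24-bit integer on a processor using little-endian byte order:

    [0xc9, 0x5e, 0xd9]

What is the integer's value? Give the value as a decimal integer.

Little-endian: lowest address holds the least-significant byte.
Reassemble most-significant byte first: D9 5E C9 → 0xD95EC9.
Top bit is set, so as a signed 24-bit value this is 0xD95EC9 − 2^24 = -2531639.

-2531639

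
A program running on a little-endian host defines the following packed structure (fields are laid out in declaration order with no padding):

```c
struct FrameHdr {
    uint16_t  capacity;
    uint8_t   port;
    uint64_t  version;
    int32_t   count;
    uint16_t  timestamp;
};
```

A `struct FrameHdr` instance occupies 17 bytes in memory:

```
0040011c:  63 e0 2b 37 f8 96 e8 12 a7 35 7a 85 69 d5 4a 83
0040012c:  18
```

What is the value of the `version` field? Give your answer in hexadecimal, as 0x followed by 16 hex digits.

0x7A35A712E896F837

`version` follows `capacity` (2 B), `port` (1 B), so it starts at offset 2 + 1 = 3 and occupies 8 bytes.
Bytes at offsets 3..10: 37 F8 96 E8 12 A7 35 7A.
Little-endian: lowest address holds the least-significant byte.
Reassemble most-significant byte first: 7A 35 A7 12 E8 96 F8 37 → 0x7A35A712E896F837.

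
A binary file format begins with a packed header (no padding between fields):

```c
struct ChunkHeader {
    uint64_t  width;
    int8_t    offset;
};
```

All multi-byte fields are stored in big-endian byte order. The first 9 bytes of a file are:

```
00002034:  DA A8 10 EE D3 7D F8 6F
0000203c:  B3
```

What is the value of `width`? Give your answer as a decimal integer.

`width` is the first field, at byte offset 0, occupying 8 bytes.
Bytes at offsets 0..7: DA A8 10 EE D3 7D F8 6F.
Big-endian: lowest address holds the most-significant byte.
The bytes are already most-significant first: 0xDAA810EED37DF86F.
0xDAA810EED37DF86F = 15755861914292189295.

15755861914292189295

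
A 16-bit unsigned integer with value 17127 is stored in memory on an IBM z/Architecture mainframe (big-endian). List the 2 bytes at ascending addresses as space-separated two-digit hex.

42 E7

17127 in hexadecimal, padded to 16 bits, is 0x42E7.
Split into bytes (most-significant first): 42 E7.
In big-endian order the high byte comes first in memory.
So the memory order matches the most-significant-first order: 42 E7.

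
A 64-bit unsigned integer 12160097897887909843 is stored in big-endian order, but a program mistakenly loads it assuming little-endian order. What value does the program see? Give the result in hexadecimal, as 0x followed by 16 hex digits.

12160097897887909843 in 64-bit hexadecimal is 0xA8C1589C759547D3.
Stored big-endian, the bytes at ascending addresses are A8 C1 58 9C 75 95 47 D3.
Read back as little-endian, the first byte is least significant, giving 0xD34795759C58C1A8.

0xD34795759C58C1A8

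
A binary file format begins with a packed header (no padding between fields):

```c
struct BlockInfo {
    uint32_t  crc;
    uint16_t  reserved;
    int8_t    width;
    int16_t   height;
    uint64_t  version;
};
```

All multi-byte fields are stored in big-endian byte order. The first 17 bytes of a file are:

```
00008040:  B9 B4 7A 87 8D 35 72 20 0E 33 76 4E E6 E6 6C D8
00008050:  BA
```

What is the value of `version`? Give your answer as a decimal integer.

3708238096801519802

`version` follows `crc` (4 B), `reserved` (2 B), `width` (1 B), `height` (2 B), so it starts at offset 4 + 2 + 1 + 2 = 9 and occupies 8 bytes.
Bytes at offsets 9..16: 33 76 4E E6 E6 6C D8 BA.
Big-endian stores the most-significant byte at the lowest address.
The bytes are already most-significant first: 0x33764EE6E66CD8BA.
0x33764EE6E66CD8BA = 3708238096801519802.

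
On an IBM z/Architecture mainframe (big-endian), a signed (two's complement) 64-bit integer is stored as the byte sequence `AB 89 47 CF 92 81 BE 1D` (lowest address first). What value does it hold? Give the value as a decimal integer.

Big-endian: lowest address holds the most-significant byte.
The bytes are already most-significant first: 0xAB8947CF9281BE1D.
Top bit is set, so as a signed 64-bit value this is 0xAB8947CF9281BE1D − 2^64 = -6086254464572735971.

-6086254464572735971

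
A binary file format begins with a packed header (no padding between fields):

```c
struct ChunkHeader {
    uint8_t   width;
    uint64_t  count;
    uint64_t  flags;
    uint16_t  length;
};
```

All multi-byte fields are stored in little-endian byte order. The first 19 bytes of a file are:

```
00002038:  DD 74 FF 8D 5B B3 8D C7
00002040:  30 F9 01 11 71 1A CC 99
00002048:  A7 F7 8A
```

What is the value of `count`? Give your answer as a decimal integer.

`count` follows `width` (1 byte), so it starts at byte offset 1 and occupies 8 bytes.
Bytes at offsets 1..8: 74 FF 8D 5B B3 8D C7 30.
In little-endian order the low byte comes first in memory.
Reassemble most-significant byte first: 30 C7 8D B3 5B 8D FF 74 → 0x30C78DB35B8DFF74.
0x30C78DB35B8DFF74 = 3514933835660656500.

3514933835660656500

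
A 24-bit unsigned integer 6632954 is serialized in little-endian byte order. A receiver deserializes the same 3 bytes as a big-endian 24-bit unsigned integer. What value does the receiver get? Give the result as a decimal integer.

6632954 in 24-bit hexadecimal is 0x6535FA.
Stored little-endian, the bytes at ascending addresses are FA 35 65.
Read back as big-endian, the last byte is least significant, giving 0xFA3565.
0xFA3565 = 16397669.

16397669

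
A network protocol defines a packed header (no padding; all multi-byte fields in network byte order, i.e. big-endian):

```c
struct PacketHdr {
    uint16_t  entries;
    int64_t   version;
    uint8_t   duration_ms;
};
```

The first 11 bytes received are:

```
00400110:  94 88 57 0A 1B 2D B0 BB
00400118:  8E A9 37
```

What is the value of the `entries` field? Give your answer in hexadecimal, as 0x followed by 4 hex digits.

0x9488

`entries` is the first field, at byte offset 0, occupying 2 bytes.
Bytes at offsets 0..1: 94 88.
Big-endian stores the most-significant byte at the lowest address.
The bytes are already most-significant first: 0x9488.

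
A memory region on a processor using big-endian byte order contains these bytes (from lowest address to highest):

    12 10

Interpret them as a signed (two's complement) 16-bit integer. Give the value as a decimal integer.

4624

Big-endian: lowest address holds the most-significant byte.
The bytes are already most-significant first: 0x1210.
0x1210 = 4624.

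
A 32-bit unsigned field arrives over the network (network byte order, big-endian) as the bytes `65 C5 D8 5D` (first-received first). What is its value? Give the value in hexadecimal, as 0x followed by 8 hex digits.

0x65C5D85D

Big-endian stores the most-significant byte at the lowest address.
The bytes are already most-significant first: 0x65C5D85D.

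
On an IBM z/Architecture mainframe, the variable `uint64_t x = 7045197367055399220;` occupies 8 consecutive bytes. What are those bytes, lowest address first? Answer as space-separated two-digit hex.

7045197367055399220 in hexadecimal, padded to 64 bits, is 0x61C591ADA3DAB934.
Split into bytes (most-significant first): 61 C5 91 AD A3 DA B9 34.
In big-endian order the high byte comes first in memory.
So the memory order matches the most-significant-first order: 61 C5 91 AD A3 DA B9 34.

61 C5 91 AD A3 DA B9 34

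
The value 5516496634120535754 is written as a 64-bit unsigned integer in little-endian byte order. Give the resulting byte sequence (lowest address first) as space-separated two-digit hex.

CA 7E 64 09 76 88 8E 4C

5516496634120535754 in hexadecimal, padded to 64 bits, is 0x4C8E887609647ECA.
Split into bytes (most-significant first): 4C 8E 88 76 09 64 7E CA.
Little-endian: lowest address holds the least-significant byte.
So at ascending addresses the bytes are CA 7E 64 09 76 88 8E 4C.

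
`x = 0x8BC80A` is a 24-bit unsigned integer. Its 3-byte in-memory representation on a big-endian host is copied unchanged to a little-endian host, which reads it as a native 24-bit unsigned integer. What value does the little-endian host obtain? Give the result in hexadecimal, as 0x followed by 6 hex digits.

Stored big-endian, the bytes at ascending addresses are 8B C8 0A.
Read back as little-endian, the first byte is least significant, giving 0x0AC88B.

0x0AC88B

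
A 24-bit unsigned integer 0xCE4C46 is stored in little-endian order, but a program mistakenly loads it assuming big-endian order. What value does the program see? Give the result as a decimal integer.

4607182

Stored little-endian, the bytes at ascending addresses are 46 4C CE.
Read back as big-endian, the last byte is least significant, giving 0x464CCE.
0x464CCE = 4607182.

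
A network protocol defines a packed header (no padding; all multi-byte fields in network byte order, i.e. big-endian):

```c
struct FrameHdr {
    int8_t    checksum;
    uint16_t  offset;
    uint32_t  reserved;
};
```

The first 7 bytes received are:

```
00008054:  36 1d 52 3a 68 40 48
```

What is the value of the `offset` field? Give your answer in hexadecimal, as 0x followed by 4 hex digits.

`offset` follows `checksum` (1 byte), so it starts at byte offset 1 and occupies 2 bytes.
Bytes at offsets 1..2: 1D 52.
Big-endian stores the most-significant byte at the lowest address.
The bytes are already most-significant first: 0x1D52.

0x1D52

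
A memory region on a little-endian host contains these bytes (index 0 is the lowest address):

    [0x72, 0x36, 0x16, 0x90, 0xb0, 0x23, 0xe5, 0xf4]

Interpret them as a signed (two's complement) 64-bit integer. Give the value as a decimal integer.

-800194117549803918

Little-endian: lowest address holds the least-significant byte.
Reassemble most-significant byte first: F4 E5 23 B0 90 16 36 72 → 0xF4E523B090163672.
Top bit is set, so as a signed 64-bit value this is 0xF4E523B090163672 − 2^64 = -800194117549803918.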